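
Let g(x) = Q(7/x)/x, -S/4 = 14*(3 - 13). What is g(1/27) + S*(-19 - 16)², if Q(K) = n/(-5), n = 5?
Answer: 685973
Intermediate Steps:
Q(K) = -1 (Q(K) = 5/(-5) = 5*(-⅕) = -1)
S = 560 (S = -56*(3 - 13) = -56*(-10) = -4*(-140) = 560)
g(x) = -1/x
g(1/27) + S*(-19 - 16)² = -1/(1/27) + 560*(-19 - 16)² = -1/1/27 + 560*(-35)² = -1*27 + 560*1225 = -27 + 686000 = 685973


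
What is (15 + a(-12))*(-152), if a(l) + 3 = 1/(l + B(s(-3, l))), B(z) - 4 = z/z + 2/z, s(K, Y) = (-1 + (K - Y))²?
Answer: -401888/223 ≈ -1802.2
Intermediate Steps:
s(K, Y) = (-1 + K - Y)²
B(z) = 5 + 2/z (B(z) = 4 + (z/z + 2/z) = 4 + (1 + 2/z) = 5 + 2/z)
a(l) = -3 + 1/(5 + l + 2/(4 + l)²) (a(l) = -3 + 1/(l + (5 + 2/((1 + l - 1*(-3))²))) = -3 + 1/(l + (5 + 2/((1 + l + 3)²))) = -3 + 1/(l + (5 + 2/((4 + l)²))) = -3 + 1/(l + (5 + 2/(4 + l)²)) = -3 + 1/(5 + l + 2/(4 + l)²))
(15 + a(-12))*(-152) = (15 + (-6 + (4 - 12)²*(-14 - 3*(-12)))/(2 + (4 - 12)²*(5 - 12)))*(-152) = (15 + (-6 + (-8)²*(-14 + 36))/(2 + (-8)²*(-7)))*(-152) = (15 + (-6 + 64*22)/(2 + 64*(-7)))*(-152) = (15 + (-6 + 1408)/(2 - 448))*(-152) = (15 + 1402/(-446))*(-152) = (15 - 1/446*1402)*(-152) = (15 - 701/223)*(-152) = (2644/223)*(-152) = -401888/223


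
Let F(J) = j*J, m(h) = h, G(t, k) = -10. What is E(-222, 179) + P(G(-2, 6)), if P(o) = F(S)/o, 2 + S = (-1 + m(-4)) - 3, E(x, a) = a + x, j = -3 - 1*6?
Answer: -52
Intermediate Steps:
j = -9 (j = -3 - 6 = -9)
S = -10 (S = -2 + ((-1 - 4) - 3) = -2 + (-5 - 3) = -2 - 8 = -10)
F(J) = -9*J
P(o) = 90/o (P(o) = (-9*(-10))/o = 90/o)
E(-222, 179) + P(G(-2, 6)) = (179 - 222) + 90/(-10) = -43 + 90*(-⅒) = -43 - 9 = -52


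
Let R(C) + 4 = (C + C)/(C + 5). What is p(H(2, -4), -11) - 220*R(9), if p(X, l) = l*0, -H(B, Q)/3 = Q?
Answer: 4180/7 ≈ 597.14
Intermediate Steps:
H(B, Q) = -3*Q
R(C) = -4 + 2*C/(5 + C) (R(C) = -4 + (C + C)/(C + 5) = -4 + (2*C)/(5 + C) = -4 + 2*C/(5 + C))
p(X, l) = 0
p(H(2, -4), -11) - 220*R(9) = 0 - 440*(-10 - 1*9)/(5 + 9) = 0 - 440*(-10 - 9)/14 = 0 - 440*(-19)/14 = 0 - 220*(-19/7) = 0 + 4180/7 = 4180/7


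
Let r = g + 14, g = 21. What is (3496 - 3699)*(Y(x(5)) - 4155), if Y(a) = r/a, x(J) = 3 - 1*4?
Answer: 850570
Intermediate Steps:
x(J) = -1 (x(J) = 3 - 4 = -1)
r = 35 (r = 21 + 14 = 35)
Y(a) = 35/a
(3496 - 3699)*(Y(x(5)) - 4155) = (3496 - 3699)*(35/(-1) - 4155) = -203*(35*(-1) - 4155) = -203*(-35 - 4155) = -203*(-4190) = 850570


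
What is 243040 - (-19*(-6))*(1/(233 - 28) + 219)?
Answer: 44705056/205 ≈ 2.1807e+5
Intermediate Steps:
243040 - (-19*(-6))*(1/(233 - 28) + 219) = 243040 - 114*(1/205 + 219) = 243040 - 114*44896/205 = 243040 - 1*5118144/205 = 243040 - 5118144/205 = 44705056/205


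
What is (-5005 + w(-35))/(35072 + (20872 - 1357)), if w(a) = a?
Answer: -5040/54587 ≈ -0.092330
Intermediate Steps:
(-5005 + w(-35))/(35072 + (20872 - 1357)) = (-5005 - 35)/(35072 + (20872 - 1357)) = -5040/(35072 + 19515) = -5040/54587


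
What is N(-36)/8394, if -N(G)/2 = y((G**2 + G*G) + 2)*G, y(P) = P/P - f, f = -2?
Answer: 36/1399 ≈ 0.025733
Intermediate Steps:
y(P) = 3 (y(P) = P/P - 1*(-2) = 1 + 2 = 3)
N(G) = -6*G
N(-36)/8394 = -6*(-36)/8394 = 216*(1/8394) = 36/1399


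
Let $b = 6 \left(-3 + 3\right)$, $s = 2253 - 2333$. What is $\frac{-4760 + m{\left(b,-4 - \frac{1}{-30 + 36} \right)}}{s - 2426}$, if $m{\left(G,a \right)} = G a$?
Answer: $\frac{340}{179} \approx 1.8994$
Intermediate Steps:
$s = -80$ ($s = 2253 - 2333 = -80$)
$b = 0$ ($b = 6 \cdot 0 = 0$)
$\frac{-4760 + m{\left(b,-4 - \frac{1}{-30 + 36} \right)}}{s - 2426} = \frac{-4760 + 0 \left(-4 - \frac{1}{-30 + 36}\right)}{-80 - 2426} = \frac{-4760 + 0 \left(-4 - \frac{1}{6}\right)}{-2506} = \left(-4760 + 0 \left(-4 - \frac{1}{6}\right)\right) \left(- \frac{1}{2506}\right) = \left(-4760 + 0 \left(- \frac{25}{6}\right)\right) \left(- \frac{1}{2506}\right) = \left(-4760 + 0\right) \left(- \frac{1}{2506}\right) = \left(-4760\right) \left(- \frac{1}{2506}\right) = \frac{340}{179}$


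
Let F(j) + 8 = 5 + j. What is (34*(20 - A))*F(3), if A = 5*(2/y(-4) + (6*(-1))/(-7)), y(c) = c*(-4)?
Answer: 0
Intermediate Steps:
F(j) = -3 + j (F(j) = -8 + (5 + j) = -3 + j)
y(c) = -4*c
A = 275/56 (A = 5*(2/((-4*(-4))) + (6*(-1))/(-7)) = 5*(2/16 - 6*(-⅐)) = 5*(2*(1/16) + 6/7) = 5*(⅛ + 6/7) = 5*(55/56) = 275/56 ≈ 4.9107)
(34*(20 - A))*F(3) = (34*(20 - 1*275/56))*(-3 + 3) = (34*(20 - 275/56))*0 = (34*(845/56))*0 = (14365/28)*0 = 0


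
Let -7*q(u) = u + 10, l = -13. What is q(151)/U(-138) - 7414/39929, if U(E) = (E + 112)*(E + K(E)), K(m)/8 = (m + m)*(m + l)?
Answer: -2793110431/15042851460 ≈ -0.18568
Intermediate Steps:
K(m) = 16*m*(-13 + m) (K(m) = 8*((m + m)*(m - 13)) = 8*((2*m)*(-13 + m)) = 8*(2*m*(-13 + m)) = 16*m*(-13 + m))
q(u) = -10/7 - u/7 (q(u) = -(u + 10)/7 = -(10 + u)/7 = -10/7 - u/7)
U(E) = (112 + E)*(E + 16*E*(-13 + E)) (U(E) = (E + 112)*(E + 16*E*(-13 + E)) = (112 + E)*(E + 16*E*(-13 + E)))
q(151)/U(-138) - 7414/39929 = (-10/7 - ⅐*151)/((-138*(-23184 + 16*(-138)² + 1585*(-138)))) - 7414/39929 = (-10/7 - 151/7)/((-138*(-23184 + 16*19044 - 218730))) - 7414*1/39929 = -23*(-1/(138*(-23184 + 304704 - 218730))) - 7414/39929 = -23/((-138*62790)) - 7414/39929 = -23/(-8665020) - 7414/39929 = -23*(-1/8665020) - 7414/39929 = 1/376740 - 7414/39929 = -2793110431/15042851460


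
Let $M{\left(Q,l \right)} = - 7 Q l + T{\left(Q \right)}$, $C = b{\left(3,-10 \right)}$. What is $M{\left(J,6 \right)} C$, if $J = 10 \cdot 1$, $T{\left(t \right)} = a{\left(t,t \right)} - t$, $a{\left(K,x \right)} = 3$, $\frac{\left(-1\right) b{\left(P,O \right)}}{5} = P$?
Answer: $6405$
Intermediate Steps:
$b{\left(P,O \right)} = - 5 P$
$T{\left(t \right)} = 3 - t$
$C = -15$ ($C = \left(-5\right) 3 = -15$)
$J = 10$
$M{\left(Q,l \right)} = 3 - Q - 7 Q l$ ($M{\left(Q,l \right)} = - 7 Q l - \left(-3 + Q\right) = 3 - Q - 7 Q l$)
$M{\left(J,6 \right)} C = \left(3 - 10 - 70 \cdot 6\right) \left(-15\right) = \left(3 - 10 - 420\right) \left(-15\right) = \left(-427\right) \left(-15\right) = 6405$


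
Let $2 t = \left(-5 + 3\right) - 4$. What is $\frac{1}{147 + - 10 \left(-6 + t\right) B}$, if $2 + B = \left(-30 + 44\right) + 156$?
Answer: $\frac{1}{15267} \approx 6.5501 \cdot 10^{-5}$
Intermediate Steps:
$B = 168$ ($B = -2 + \left(\left(-30 + 44\right) + 156\right) = -2 + \left(14 + 156\right) = -2 + 170 = 168$)
$t = -3$ ($t = \frac{\left(-5 + 3\right) - 4}{2} = \frac{-2 - 4}{2} = \frac{1}{2} \left(-6\right) = -3$)
$\frac{1}{147 + - 10 \left(-6 + t\right) B} = \frac{1}{147 + - 10 \left(-6 - 3\right) 168} = \frac{1}{147 + \left(-10\right) \left(-9\right) 168} = \frac{1}{147 + 90 \cdot 168} = \frac{1}{147 + 15120} = \frac{1}{15267}$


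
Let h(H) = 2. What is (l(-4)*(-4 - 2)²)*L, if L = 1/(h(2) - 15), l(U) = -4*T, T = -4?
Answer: -576/13 ≈ -44.308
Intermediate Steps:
l(U) = 16 (l(U) = -4*(-4) = 16)
L = -1/13 (L = 1/(2 - 15) = 1/(-13) = -1/13 ≈ -0.076923)
(l(-4)*(-4 - 2)²)*L = (16*(-4 - 2)²)*(-1/13) = (16*(-6)²)*(-1/13) = (16*36)*(-1/13) = 576*(-1/13) = -576/13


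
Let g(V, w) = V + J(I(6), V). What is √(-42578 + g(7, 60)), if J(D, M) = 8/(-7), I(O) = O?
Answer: I*√2086035/7 ≈ 206.33*I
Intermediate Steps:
J(D, M) = -8/7 (J(D, M) = 8*(-⅐) = -8/7)
g(V, w) = -8/7 + V (g(V, w) = V - 8/7 = -8/7 + V)
√(-42578 + g(7, 60)) = √(-42578 + (-8/7 + 7)) = √(-42578 + 41/7) = √(-298005/7) = I*√2086035/7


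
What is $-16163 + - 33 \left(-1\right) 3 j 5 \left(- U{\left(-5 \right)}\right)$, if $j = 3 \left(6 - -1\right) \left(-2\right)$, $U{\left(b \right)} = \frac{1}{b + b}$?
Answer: $-18242$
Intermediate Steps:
$U{\left(b \right)} = \frac{1}{2 b}$
$j = -42$ ($j = 3 \left(6 + 1\right) \left(-2\right) = 3 \cdot 7 \left(-2\right) = 21 \left(-2\right) = -42$)
$-16163 + - 33 \left(-1\right) 3 j 5 \left(- U{\left(-5 \right)}\right) = -16163 + - 33 \left(-1\right) 3 \left(-42\right) 5 \left(- \frac{1}{2 \left(-5\right)}\right) = -16163 + - 33 \left(-3\right) \left(-42\right) 5 \left(- \frac{-1}{2 \cdot 5}\right) = -16163 + - 33 \cdot 126 \cdot 5 \left(\left(-1\right) \left(- \frac{1}{10}\right)\right) = -16163 + \left(-33\right) 630 \cdot \frac{1}{10} = -16163 - 2079 = -18242$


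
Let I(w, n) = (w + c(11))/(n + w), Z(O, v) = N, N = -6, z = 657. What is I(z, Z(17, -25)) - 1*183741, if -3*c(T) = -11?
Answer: -358844191/1953 ≈ -1.8374e+5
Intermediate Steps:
c(T) = 11/3 (c(T) = -⅓*(-11) = 11/3)
Z(O, v) = -6
I(w, n) = (11/3 + w)/(n + w) (I(w, n) = (w + 11/3)/(n + w) = (11/3 + w)/(n + w))
I(z, Z(17, -25)) - 1*183741 = (11/3 + 657)/(-6 + 657) - 1*183741 = (1982/3)/651 - 183741 = (1/651)*(1982/3) - 183741 = 1982/1953 - 183741 = -358844191/1953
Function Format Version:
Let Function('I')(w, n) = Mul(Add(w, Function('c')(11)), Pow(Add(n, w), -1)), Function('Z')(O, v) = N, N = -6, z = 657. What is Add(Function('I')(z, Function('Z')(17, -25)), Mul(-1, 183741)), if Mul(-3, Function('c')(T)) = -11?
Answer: Rational(-358844191, 1953) ≈ -1.8374e+5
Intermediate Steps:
Function('c')(T) = Rational(11, 3) (Function('c')(T) = Mul(Rational(-1, 3), -11) = Rational(11, 3))
Function('Z')(O, v) = -6
Function('I')(w, n) = Mul(Pow(Add(n, w), -1), Add(Rational(11, 3), w)) (Function('I')(w, n) = Mul(Add(w, Rational(11, 3)), Pow(Add(n, w), -1)) = Mul(Add(Rational(11, 3), w), Pow(Add(n, w), -1)) = Mul(Pow(Add(n, w), -1), Add(Rational(11, 3), w)))
Add(Function('I')(z, Function('Z')(17, -25)), Mul(-1, 183741)) = Add(Mul(Pow(Add(-6, 657), -1), Add(Rational(11, 3), 657)), Mul(-1, 183741)) = Add(Mul(Pow(651, -1), Rational(1982, 3)), -183741) = Add(Mul(Rational(1, 651), Rational(1982, 3)), -183741) = Add(Rational(1982, 1953), -183741) = Rational(-358844191, 1953)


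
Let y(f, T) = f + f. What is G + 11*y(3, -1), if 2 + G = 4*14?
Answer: 120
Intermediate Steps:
y(f, T) = 2*f
G = 54 (G = -2 + 4*14 = -2 + 56 = 54)
G + 11*y(3, -1) = 54 + 11*(2*3) = 54 + 11*6 = 54 + 66 = 120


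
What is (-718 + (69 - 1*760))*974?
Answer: -1372366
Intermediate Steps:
(-718 + (69 - 1*760))*974 = (-718 + (69 - 760))*974 = (-718 - 691)*974 = -1409*974 = -1372366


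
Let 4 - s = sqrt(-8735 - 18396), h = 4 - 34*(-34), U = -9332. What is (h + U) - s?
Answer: -8176 + I*sqrt(27131) ≈ -8176.0 + 164.71*I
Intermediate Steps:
h = 1160 (h = 4 + 1156 = 1160)
s = 4 - I*sqrt(27131) (s = 4 - sqrt(-8735 - 18396) = 4 - sqrt(-27131) = 4 - I*sqrt(27131) ≈ 4.0 - 164.71*I)
(h + U) - s = (1160 - 9332) - (4 - I*sqrt(27131)) = -8172 + (-4 + I*sqrt(27131)) = -8176 + I*sqrt(27131)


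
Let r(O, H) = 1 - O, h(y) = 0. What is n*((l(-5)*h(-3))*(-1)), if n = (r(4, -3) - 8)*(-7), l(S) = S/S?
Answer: 0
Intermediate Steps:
l(S) = 1
n = 77 (n = ((1 - 1*4) - 8)*(-7) = ((1 - 4) - 8)*(-7) = (-3 - 8)*(-7) = -11*(-7) = 77)
n*((l(-5)*h(-3))*(-1)) = 77*((1*0)*(-1)) = 77*(0*(-1)) = 77*0 = 0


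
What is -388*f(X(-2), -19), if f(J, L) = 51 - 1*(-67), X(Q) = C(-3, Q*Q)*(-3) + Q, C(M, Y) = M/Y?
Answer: -45784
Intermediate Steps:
X(Q) = Q + 9/Q**2 (X(Q) = -3/Q**2*(-3) + Q = 9/Q**2 + Q = Q + 9/Q**2)
f(J, L) = 118 (f(J, L) = 51 + 67 = 118)
-388*f(X(-2), -19) = -388*118 = -45784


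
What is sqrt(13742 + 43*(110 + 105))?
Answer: sqrt(22987) ≈ 151.61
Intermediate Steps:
sqrt(13742 + 43*(110 + 105)) = sqrt(13742 + 43*215) = sqrt(13742 + 9245) = sqrt(22987)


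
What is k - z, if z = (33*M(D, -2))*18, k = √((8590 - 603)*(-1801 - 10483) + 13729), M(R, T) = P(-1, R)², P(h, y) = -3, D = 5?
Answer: -5346 + I*√98098579 ≈ -5346.0 + 9904.5*I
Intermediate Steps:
M(R, T) = 9 (M(R, T) = (-3)² = 9)
k = I*√98098579 (k = √(7987*(-12284) + 13729) = √(-98112308 + 13729) = √(-98098579) = I*√98098579 ≈ 9904.5*I)
z = 5346 (z = (33*9)*18 = 297*18 = 5346)
k - z = I*√98098579 - 1*5346 = I*√98098579 - 5346 = -5346 + I*√98098579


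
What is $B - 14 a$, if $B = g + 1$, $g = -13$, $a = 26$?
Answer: $-376$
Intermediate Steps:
$B = -12$ ($B = -13 + 1 = -12$)
$B - 14 a = -12 - 364 = -376$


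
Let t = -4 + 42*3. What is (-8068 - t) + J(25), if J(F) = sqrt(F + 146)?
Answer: -8190 + 3*sqrt(19) ≈ -8176.9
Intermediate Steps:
t = 122 (t = -4 + 126 = 122)
J(F) = sqrt(146 + F)
(-8068 - t) + J(25) = (-8068 - 1*122) + sqrt(146 + 25) = (-8068 - 122) + sqrt(171) = -8190 + 3*sqrt(19)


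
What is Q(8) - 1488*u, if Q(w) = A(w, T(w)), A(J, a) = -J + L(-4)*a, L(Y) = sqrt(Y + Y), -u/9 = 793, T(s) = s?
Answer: 10619848 + 16*I*sqrt(2) ≈ 1.062e+7 + 22.627*I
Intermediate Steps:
u = -7137 (u = -9*793 = -7137)
L(Y) = sqrt(2)*sqrt(Y) (L(Y) = sqrt(2*Y) = sqrt(2)*sqrt(Y))
A(J, a) = -J + 2*I*a*sqrt(2) (A(J, a) = -J + (sqrt(2)*sqrt(-4))*a = -J + (sqrt(2)*(2*I))*a = -J + (2*I*sqrt(2))*a = -J + 2*I*a*sqrt(2))
Q(w) = -w + 2*I*w*sqrt(2)
Q(8) - 1488*u = 8*(-1 + 2*I*sqrt(2)) - 1488*(-7137) = (-8 + 16*I*sqrt(2)) + 10619856 = 10619848 + 16*I*sqrt(2)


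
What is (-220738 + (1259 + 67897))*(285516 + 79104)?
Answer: -55269828840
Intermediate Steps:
(-220738 + (1259 + 67897))*(285516 + 79104) = (-220738 + 69156)*364620 = -151582*364620 = -55269828840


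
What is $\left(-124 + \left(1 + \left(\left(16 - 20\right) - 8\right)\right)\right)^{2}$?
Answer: $18225$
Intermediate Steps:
$\left(-124 + \left(1 + \left(\left(16 - 20\right) - 8\right)\right)\right)^{2} = \left(-124 + \left(1 - 12\right)\right)^{2} = \left(-124 - 11\right)^{2} = \left(-135\right)^{2} = 18225$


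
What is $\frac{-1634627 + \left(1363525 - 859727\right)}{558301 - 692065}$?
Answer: $\frac{376943}{44588} \approx 8.4539$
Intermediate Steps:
$\frac{-1634627 + \left(1363525 - 859727\right)}{558301 - 692065} = \frac{-1634627 + 503798}{-133764} = \left(-1130829\right) \left(- \frac{1}{133764}\right) = \frac{376943}{44588}$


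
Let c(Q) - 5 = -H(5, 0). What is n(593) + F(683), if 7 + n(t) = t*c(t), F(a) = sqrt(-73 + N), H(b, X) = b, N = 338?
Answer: -7 + sqrt(265) ≈ 9.2788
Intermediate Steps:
F(a) = sqrt(265) (F(a) = sqrt(-73 + 338) = sqrt(265))
c(Q) = 0 (c(Q) = 5 - 1*5 = 5 - 5 = 0)
n(t) = -7 (n(t) = -7 + t*0 = -7 + 0 = -7)
n(593) + F(683) = -7 + sqrt(265)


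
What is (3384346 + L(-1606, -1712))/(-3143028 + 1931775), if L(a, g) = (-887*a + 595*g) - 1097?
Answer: -3789131/1211253 ≈ -3.1283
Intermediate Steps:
L(a, g) = -1097 - 887*a + 595*g
(3384346 + L(-1606, -1712))/(-3143028 + 1931775) = (3384346 + (-1097 - 887*(-1606) + 595*(-1712)))/(-3143028 + 1931775) = (3384346 + (-1097 + 1424522 - 1018640))/(-1211253) = (3384346 + 404785)*(-1/1211253) = 3789131*(-1/1211253) = -3789131/1211253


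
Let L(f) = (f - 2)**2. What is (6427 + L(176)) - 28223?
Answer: 8480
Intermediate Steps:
L(f) = (-2 + f)**2
(6427 + L(176)) - 28223 = (6427 + (-2 + 176)**2) - 28223 = (6427 + 174**2) - 28223 = (6427 + 30276) - 28223 = 36703 - 28223 = 8480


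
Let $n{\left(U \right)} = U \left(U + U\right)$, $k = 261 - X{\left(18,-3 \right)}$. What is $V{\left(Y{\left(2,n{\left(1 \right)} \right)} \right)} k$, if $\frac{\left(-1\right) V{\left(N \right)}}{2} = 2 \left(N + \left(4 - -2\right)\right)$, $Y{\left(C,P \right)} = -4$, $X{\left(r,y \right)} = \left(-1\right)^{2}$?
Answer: $-2080$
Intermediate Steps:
$X{\left(r,y \right)} = 1$
$k = 260$ ($k = 261 - 1 = 260$)
$n{\left(U \right)} = 2 U^{2}$ ($n{\left(U \right)} = U 2 U = 2 U^{2}$)
$V{\left(N \right)} = -24 - 4 N$ ($V{\left(N \right)} = - 2 \cdot 2 \left(N + \left(4 - -2\right)\right) = - 2 \cdot 2 \left(N + \left(4 + 2\right)\right) = - 2 \cdot 2 \left(N + 6\right) = - 2 \cdot 2 \left(6 + N\right) = - 2 \left(12 + 2 N\right) = -24 - 4 N$)
$V{\left(Y{\left(2,n{\left(1 \right)} \right)} \right)} k = \left(-24 - -16\right) 260 = \left(-24 + 16\right) 260 = \left(-8\right) 260 = -2080$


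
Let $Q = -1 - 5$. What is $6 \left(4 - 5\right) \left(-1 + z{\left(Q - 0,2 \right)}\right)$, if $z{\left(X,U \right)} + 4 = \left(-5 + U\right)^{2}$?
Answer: $-24$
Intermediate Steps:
$Q = -6$ ($Q = -1 - 5 = -6$)
$z{\left(X,U \right)} = -4 + \left(-5 + U\right)^{2}$
$6 \left(4 - 5\right) \left(-1 + z{\left(Q - 0,2 \right)}\right) = 6 \left(4 - 5\right) \left(-1 - \left(4 - \left(-5 + 2\right)^{2}\right)\right) = 6 \left(-1\right) \left(-1 - \left(4 - \left(-3\right)^{2}\right)\right) = - 6 \left(-1 + \left(-4 + 9\right)\right) = - 6 \left(-1 + 5\right) = \left(-6\right) 4 = -24$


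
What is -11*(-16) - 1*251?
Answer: -75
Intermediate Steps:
-11*(-16) - 1*251 = 176 - 251 = -75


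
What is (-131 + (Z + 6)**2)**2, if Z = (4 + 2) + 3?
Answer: 8836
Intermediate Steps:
Z = 9 (Z = 6 + 3 = 9)
(-131 + (Z + 6)**2)**2 = (-131 + (9 + 6)**2)**2 = (-131 + 15**2)**2 = (-131 + 225)**2 = 94**2 = 8836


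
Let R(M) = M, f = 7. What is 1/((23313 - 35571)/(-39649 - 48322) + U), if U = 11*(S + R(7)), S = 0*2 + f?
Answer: 87971/13559792 ≈ 0.0064876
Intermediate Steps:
S = 7 (S = 0*2 + 7 = 0 + 7 = 7)
U = 154 (U = 11*(7 + 7) = 11*14 = 154)
1/((23313 - 35571)/(-39649 - 48322) + U) = 1/((23313 - 35571)/(-39649 - 48322) + 154) = 1/(-12258/(-87971) + 154) = 1/(-12258*(-1/87971) + 154) = 1/(12258/87971 + 154) = 1/(13559792/87971) = 87971/13559792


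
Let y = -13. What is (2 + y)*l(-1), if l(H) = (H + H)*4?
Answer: 88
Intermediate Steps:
l(H) = 8*H (l(H) = (2*H)*4 = 8*H)
(2 + y)*l(-1) = (2 - 13)*(8*(-1)) = -11*(-8) = 88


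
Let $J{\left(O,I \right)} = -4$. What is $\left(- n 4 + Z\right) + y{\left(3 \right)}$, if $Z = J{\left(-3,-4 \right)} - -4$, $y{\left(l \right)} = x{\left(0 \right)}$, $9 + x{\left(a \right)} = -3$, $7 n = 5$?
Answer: $- \frac{104}{7} \approx -14.857$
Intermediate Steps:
$n = \frac{5}{7}$ ($n = \frac{1}{7} \cdot 5 = \frac{5}{7} \approx 0.71429$)
$x{\left(a \right)} = -12$ ($x{\left(a \right)} = -9 - 3 = -12$)
$y{\left(l \right)} = -12$
$Z = 0$ ($Z = -4 - -4 = -4 + 4 = 0$)
$\left(- n 4 + Z\right) + y{\left(3 \right)} = \left(\left(-1\right) \frac{5}{7} \cdot 4 + 0\right) - 12 = \left(\left(- \frac{5}{7}\right) 4 + 0\right) - 12 = \left(- \frac{20}{7} + 0\right) - 12 = - \frac{20}{7} - 12 = - \frac{104}{7}$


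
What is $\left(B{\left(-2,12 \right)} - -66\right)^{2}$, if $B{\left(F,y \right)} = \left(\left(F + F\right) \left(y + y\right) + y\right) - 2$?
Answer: $400$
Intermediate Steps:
$B{\left(F,y \right)} = -2 + y + 4 F y$ ($B{\left(F,y \right)} = \left(2 F 2 y + y\right) - 2 = \left(4 F y + y\right) - 2 = \left(y + 4 F y\right) - 2 = -2 + y + 4 F y$)
$\left(B{\left(-2,12 \right)} - -66\right)^{2} = \left(\left(-2 + 12 + 4 \left(-2\right) 12\right) - -66\right)^{2} = \left(\left(-2 + 12 - 96\right) + \left(-7 + 73\right)\right)^{2} = \left(-86 + 66\right)^{2} = \left(-20\right)^{2} = 400$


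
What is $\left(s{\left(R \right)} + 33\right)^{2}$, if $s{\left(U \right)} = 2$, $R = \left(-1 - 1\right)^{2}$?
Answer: $1225$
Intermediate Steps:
$R = 4$ ($R = \left(-2\right)^{2} = 4$)
$\left(s{\left(R \right)} + 33\right)^{2} = \left(2 + 33\right)^{2} = 35^{2} = 1225$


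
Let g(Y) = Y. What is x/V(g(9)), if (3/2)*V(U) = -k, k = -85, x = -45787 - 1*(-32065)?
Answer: -20583/85 ≈ -242.15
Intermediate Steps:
x = -13722 (x = -45787 + 32065 = -13722)
V(U) = 170/3 (V(U) = 2*(-1*(-85))/3 = (⅔)*85 = 170/3)
x/V(g(9)) = -13722/170/3 = -13722*3/170 = -20583/85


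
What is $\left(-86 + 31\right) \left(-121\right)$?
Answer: $6655$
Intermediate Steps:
$\left(-86 + 31\right) \left(-121\right) = \left(-55\right) \left(-121\right) = 6655$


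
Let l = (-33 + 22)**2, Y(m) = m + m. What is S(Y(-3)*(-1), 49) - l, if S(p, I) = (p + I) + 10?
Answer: -56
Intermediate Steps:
Y(m) = 2*m
l = 121 (l = (-11)**2 = 121)
S(p, I) = 10 + I + p (S(p, I) = (I + p) + 10 = 10 + I + p)
S(Y(-3)*(-1), 49) - l = (10 + 49 + (2*(-3))*(-1)) - 1*121 = (10 + 49 - 6*(-1)) - 121 = (10 + 49 + 6) - 121 = 65 - 121 = -56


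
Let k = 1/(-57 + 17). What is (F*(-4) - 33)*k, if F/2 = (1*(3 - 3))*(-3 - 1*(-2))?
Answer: 33/40 ≈ 0.82500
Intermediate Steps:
k = -1/40 (k = 1/(-40) = -1/40 ≈ -0.025000)
F = 0 (F = 2*((1*(3 - 3))*(-3 - 1*(-2))) = 2*((1*0)*(-3 + 2)) = 2*(0*(-1)) = 2*0 = 0)
(F*(-4) - 33)*k = (0*(-4) - 33)*(-1/40) = (0 - 33)*(-1/40) = -33*(-1/40) = 33/40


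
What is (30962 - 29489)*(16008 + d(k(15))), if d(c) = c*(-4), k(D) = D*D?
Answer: 22254084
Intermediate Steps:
k(D) = D²
d(c) = -4*c
(30962 - 29489)*(16008 + d(k(15))) = (30962 - 29489)*(16008 - 4*15²) = 1473*(16008 - 4*225) = 1473*(16008 - 900) = 1473*15108 = 22254084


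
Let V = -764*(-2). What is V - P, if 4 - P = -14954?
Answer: -13430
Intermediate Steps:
V = 1528
P = 14958 (P = 4 - 1*(-14954) = 4 + 14954 = 14958)
V - P = 1528 - 1*14958 = 1528 - 14958 = -13430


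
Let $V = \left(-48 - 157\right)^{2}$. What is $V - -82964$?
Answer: $124989$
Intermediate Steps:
$V = 42025$ ($V = \left(-205\right)^{2} = 42025$)
$V - -82964 = 42025 - -82964 = 42025 + 82964 = 124989$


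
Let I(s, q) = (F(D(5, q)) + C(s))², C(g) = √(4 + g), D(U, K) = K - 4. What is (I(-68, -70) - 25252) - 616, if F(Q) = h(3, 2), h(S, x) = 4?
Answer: -25916 + 64*I ≈ -25916.0 + 64.0*I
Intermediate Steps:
D(U, K) = -4 + K
F(Q) = 4
I(s, q) = (4 + √(4 + s))²
(I(-68, -70) - 25252) - 616 = ((4 + √(4 - 68))² - 25252) - 616 = ((4 + √(-64))² - 25252) - 616 = ((4 + 8*I)² - 25252) - 616 = (-25252 + (4 + 8*I)²) - 616 = -25868 + (4 + 8*I)²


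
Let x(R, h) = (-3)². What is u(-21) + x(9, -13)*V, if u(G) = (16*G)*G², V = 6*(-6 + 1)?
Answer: -148446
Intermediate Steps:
x(R, h) = 9
V = -30 (V = 6*(-5) = -30)
u(G) = 16*G³
u(-21) + x(9, -13)*V = 16*(-21)³ + 9*(-30) = 16*(-9261) - 270 = -148176 - 270 = -148446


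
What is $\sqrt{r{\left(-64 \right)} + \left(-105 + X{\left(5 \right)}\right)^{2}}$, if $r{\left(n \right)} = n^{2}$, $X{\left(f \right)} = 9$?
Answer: $32 \sqrt{13} \approx 115.38$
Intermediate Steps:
$\sqrt{r{\left(-64 \right)} + \left(-105 + X{\left(5 \right)}\right)^{2}} = \sqrt{\left(-64\right)^{2} + \left(-105 + 9\right)^{2}} = \sqrt{4096 + \left(-96\right)^{2}} = \sqrt{4096 + 9216} = \sqrt{13312} = 32 \sqrt{13}$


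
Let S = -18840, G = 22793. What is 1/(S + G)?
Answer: 1/3953 ≈ 0.00025297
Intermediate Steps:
1/(S + G) = 1/(-18840 + 22793) = 1/3953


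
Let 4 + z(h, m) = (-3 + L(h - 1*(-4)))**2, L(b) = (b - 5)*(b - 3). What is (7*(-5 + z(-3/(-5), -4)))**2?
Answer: 345662464/390625 ≈ 884.90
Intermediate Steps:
L(b) = (-5 + b)*(-3 + b)
z(h, m) = -4 + (-20 + (4 + h)**2 - 8*h)**2 (z(h, m) = -4 + (-3 + (15 + (h - 1*(-4))**2 - 8*(h - 1*(-4))))**2 = -4 + (-3 + (15 + (h + 4)**2 - 8*(h + 4)))**2 = -4 + (-3 + (15 + (4 + h)**2 - 8*(4 + h)))**2 = -4 + (-3 + (15 + (4 + h)**2 + (-32 - 8*h)))**2 = -4 + (-3 + (-17 + (4 + h)**2 - 8*h))**2 = -4 + (-20 + (4 + h)**2 - 8*h)**2)
(7*(-5 + z(-3/(-5), -4)))**2 = (7*(-5 + (12 + (-3/(-5))**4 - 8*(-3/(-5))**2)))**2 = (7*(-5 + (12 + (-3*(-1/5))**4 - 8*(-3*(-1/5))**2)))**2 = (7*(-5 + (12 + (3/5)**4 - 8*(3/5)**2)))**2 = (7*(-5 + (12 + 81/625 - 8*9/25)))**2 = (7*(-5 + (12 + 81/625 - 72/25)))**2 = (7*(-5 + 5781/625))**2 = (7*(2656/625))**2 = (18592/625)**2 = 345662464/390625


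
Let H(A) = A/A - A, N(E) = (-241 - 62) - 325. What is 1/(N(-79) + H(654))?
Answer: -1/1281 ≈ -0.00078064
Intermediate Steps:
N(E) = -628 (N(E) = -303 - 325 = -628)
H(A) = 1 - A
1/(N(-79) + H(654)) = 1/(-628 + (1 - 1*654)) = 1/(-628 + (1 - 654)) = 1/(-628 - 653) = 1/(-1281) = -1/1281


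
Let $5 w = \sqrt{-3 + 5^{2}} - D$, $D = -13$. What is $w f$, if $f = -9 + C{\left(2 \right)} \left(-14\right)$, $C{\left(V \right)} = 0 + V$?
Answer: $- \frac{481}{5} - \frac{37 \sqrt{22}}{5} \approx -130.91$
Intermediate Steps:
$C{\left(V \right)} = V$
$f = -37$ ($f = -9 + 2 \left(-14\right) = -9 - 28 = -37$)
$w = \frac{13}{5} + \frac{\sqrt{22}}{5}$ ($w = \frac{\sqrt{-3 + 5^{2}} - -13}{5} = \frac{\sqrt{-3 + 25} + 13}{5} = \frac{\sqrt{22} + 13}{5} = \frac{13 + \sqrt{22}}{5} = \frac{13}{5} + \frac{\sqrt{22}}{5} \approx 3.5381$)
$w f = \left(\frac{13}{5} + \frac{\sqrt{22}}{5}\right) \left(-37\right) = - \frac{481}{5} - \frac{37 \sqrt{22}}{5}$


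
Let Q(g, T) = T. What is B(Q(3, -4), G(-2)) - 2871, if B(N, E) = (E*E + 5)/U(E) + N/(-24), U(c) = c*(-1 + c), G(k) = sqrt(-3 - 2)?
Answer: -17225/6 ≈ -2870.8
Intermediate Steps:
G(k) = I*sqrt(5) (G(k) = sqrt(-5) = I*sqrt(5))
B(N, E) = -N/24 + (5 + E**2)/(E*(-1 + E)) (B(N, E) = (E*E + 5)/((E*(-1 + E))) + N/(-24) = (E**2 + 5)*(1/(E*(-1 + E))) + N*(-1/24) = (5 + E**2)*(1/(E*(-1 + E))) - N/24 = (5 + E**2)/(E*(-1 + E)) - N/24 = -N/24 + (5 + E**2)/(E*(-1 + E)))
B(Q(3, -4), G(-2)) - 2871 = (5 + (I*sqrt(5))**2 - 1/24*I*sqrt(5)*(-4)*(-1 + I*sqrt(5)))/(((I*sqrt(5)))*(-1 + I*sqrt(5))) - 2871 = (-I*sqrt(5)/5)*(5 - 5 + I*sqrt(5)*(-1 + I*sqrt(5))/6)/(-1 + I*sqrt(5)) - 2871 = (-I*sqrt(5)/5)*(I*sqrt(5)*(-1 + I*sqrt(5))/6)/(-1 + I*sqrt(5)) - 2871 = 1/6 - 2871 = -17225/6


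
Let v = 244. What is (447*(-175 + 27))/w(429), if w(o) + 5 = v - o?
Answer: 33078/95 ≈ 348.19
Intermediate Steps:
w(o) = 239 - o (w(o) = -5 + (244 - o) = 239 - o)
(447*(-175 + 27))/w(429) = (447*(-175 + 27))/(239 - 1*429) = (447*(-148))/(239 - 429) = -66156/(-190) = -66156*(-1/190) = 33078/95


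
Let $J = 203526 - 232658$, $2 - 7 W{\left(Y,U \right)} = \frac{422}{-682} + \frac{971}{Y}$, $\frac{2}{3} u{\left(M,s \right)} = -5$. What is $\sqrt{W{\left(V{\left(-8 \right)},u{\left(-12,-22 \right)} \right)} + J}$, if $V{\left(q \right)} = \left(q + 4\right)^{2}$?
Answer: $\frac{3 i \sqrt{295172751181}}{9548} \approx 170.71 i$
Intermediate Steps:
$u{\left(M,s \right)} = - \frac{15}{2}$ ($u{\left(M,s \right)} = \frac{3}{2} \left(-5\right) = - \frac{15}{2}$)
$V{\left(q \right)} = \left(4 + q\right)^{2}$
$W{\left(Y,U \right)} = \frac{893}{2387} - \frac{971}{7 Y}$ ($W{\left(Y,U \right)} = \frac{2}{7} - \frac{\frac{422}{-682} + \frac{971}{Y}}{7} = \frac{2}{7} - \frac{422 \left(- \frac{1}{682}\right) + \frac{971}{Y}}{7} = \frac{2}{7} - \frac{- \frac{211}{341} + \frac{971}{Y}}{7} = \frac{2}{7} + \left(\frac{211}{2387} - \frac{971}{7 Y}\right) = \frac{893}{2387} - \frac{971}{7 Y}$)
$J = -29132$ ($J = 203526 - 232658 = -29132$)
$\sqrt{W{\left(V{\left(-8 \right)},u{\left(-12,-22 \right)} \right)} + J} = \sqrt{\frac{-331111 + 893 \left(4 - 8\right)^{2}}{2387 \left(4 - 8\right)^{2}} - 29132} = \sqrt{\frac{-331111 + 893 \left(-4\right)^{2}}{2387 \left(-4\right)^{2}} - 29132} = \sqrt{\frac{-331111 + 893 \cdot 16}{2387 \cdot 16} - 29132} = \sqrt{\frac{1}{2387} \cdot \frac{1}{16} \left(-331111 + 14288\right) - 29132} = \sqrt{\frac{1}{2387} \cdot \frac{1}{16} \left(-316823\right) - 29132} = \sqrt{- \frac{316823}{38192} - 29132} = \sqrt{- \frac{1112926167}{38192}} = \frac{3 i \sqrt{295172751181}}{9548}$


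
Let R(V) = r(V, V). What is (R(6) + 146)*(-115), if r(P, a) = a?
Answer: -17480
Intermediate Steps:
R(V) = V
(R(6) + 146)*(-115) = (6 + 146)*(-115) = 152*(-115) = -17480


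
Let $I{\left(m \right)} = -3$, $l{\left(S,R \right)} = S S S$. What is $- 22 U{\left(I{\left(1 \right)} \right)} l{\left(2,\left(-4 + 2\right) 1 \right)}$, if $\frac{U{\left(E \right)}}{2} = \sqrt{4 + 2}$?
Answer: $- 352 \sqrt{6} \approx -862.22$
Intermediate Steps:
$l{\left(S,R \right)} = S^{3}$ ($l{\left(S,R \right)} = S^{2} S = S^{3}$)
$U{\left(E \right)} = 2 \sqrt{6}$ ($U{\left(E \right)} = 2 \sqrt{4 + 2} = 2 \sqrt{6}$)
$- 22 U{\left(I{\left(1 \right)} \right)} l{\left(2,\left(-4 + 2\right) 1 \right)} = - 22 \cdot 2 \sqrt{6} \cdot 2^{3} = - 44 \sqrt{6} \cdot 8 = - 352 \sqrt{6}$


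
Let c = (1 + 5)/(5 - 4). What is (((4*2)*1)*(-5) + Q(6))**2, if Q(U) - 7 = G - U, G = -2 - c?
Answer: 2209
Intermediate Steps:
c = 6 (c = 6/1 = 6*1 = 6)
G = -8 (G = -2 - 1*6 = -2 - 6 = -8)
Q(U) = -1 - U (Q(U) = 7 + (-8 - U) = -1 - U)
(((4*2)*1)*(-5) + Q(6))**2 = (((4*2)*1)*(-5) + (-1 - 1*6))**2 = ((8*1)*(-5) + (-1 - 6))**2 = (8*(-5) - 7)**2 = (-40 - 7)**2 = (-47)**2 = 2209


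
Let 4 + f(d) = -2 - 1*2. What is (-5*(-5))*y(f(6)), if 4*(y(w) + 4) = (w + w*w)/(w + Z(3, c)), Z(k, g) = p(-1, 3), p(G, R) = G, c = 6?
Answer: -1250/9 ≈ -138.89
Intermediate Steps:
Z(k, g) = -1
f(d) = -8 (f(d) = -4 + (-2 - 1*2) = -4 + (-2 - 2) = -4 - 4 = -8)
y(w) = -4 + (w + w²)/(4*(-1 + w)) (y(w) = -4 + ((w + w*w)/(w - 1))/4 = -4 + ((w + w²)/(-1 + w))/4 = -4 + (w + w²)/(4*(-1 + w)))
(-5*(-5))*y(f(6)) = (-5*(-5))*((16 + (-8)² - 15*(-8))/(4*(-1 - 8))) = 25*((¼)*(16 + 64 + 120)/(-9)) = 25*((¼)*(-⅑)*200) = 25*(-50/9) = -1250/9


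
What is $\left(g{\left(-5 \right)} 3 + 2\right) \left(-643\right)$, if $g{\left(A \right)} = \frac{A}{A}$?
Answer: $-3215$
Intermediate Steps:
$g{\left(A \right)} = 1$
$\left(g{\left(-5 \right)} 3 + 2\right) \left(-643\right) = \left(1 \cdot 3 + 2\right) \left(-643\right) = \left(3 + 2\right) \left(-643\right) = 5 \left(-643\right) = -3215$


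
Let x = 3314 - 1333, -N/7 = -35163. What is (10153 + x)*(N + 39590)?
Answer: 3467059954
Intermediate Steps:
N = 246141 (N = -7*(-35163) = 246141)
x = 1981
(10153 + x)*(N + 39590) = (10153 + 1981)*(246141 + 39590) = 12134*285731 = 3467059954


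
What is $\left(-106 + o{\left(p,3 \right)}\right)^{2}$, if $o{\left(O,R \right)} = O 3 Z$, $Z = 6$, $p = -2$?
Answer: $20164$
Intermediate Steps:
$o{\left(O,R \right)} = 18 O$ ($o{\left(O,R \right)} = O 3 \cdot 6 = 3 O 6 = 18 O$)
$\left(-106 + o{\left(p,3 \right)}\right)^{2} = \left(-106 + 18 \left(-2\right)\right)^{2} = \left(-106 - 36\right)^{2} = \left(-142\right)^{2} = 20164$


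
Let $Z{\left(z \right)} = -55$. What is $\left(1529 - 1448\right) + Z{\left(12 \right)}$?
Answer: $26$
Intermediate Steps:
$\left(1529 - 1448\right) + Z{\left(12 \right)} = \left(1529 - 1448\right) - 55 = 81 - 55 = 26$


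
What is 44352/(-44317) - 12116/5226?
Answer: -4223782/1272531 ≈ -3.3192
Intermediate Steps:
44352/(-44317) - 12116/5226 = 44352*(-1/44317) - 12116*1/5226 = -6336/6331 - 466/201 = -4223782/1272531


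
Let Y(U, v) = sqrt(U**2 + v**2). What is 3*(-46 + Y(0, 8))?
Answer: -114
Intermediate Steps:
3*(-46 + Y(0, 8)) = 3*(-46 + sqrt(0**2 + 8**2)) = 3*(-46 + sqrt(0 + 64)) = 3*(-46 + sqrt(64)) = 3*(-46 + 8) = 3*(-38) = -114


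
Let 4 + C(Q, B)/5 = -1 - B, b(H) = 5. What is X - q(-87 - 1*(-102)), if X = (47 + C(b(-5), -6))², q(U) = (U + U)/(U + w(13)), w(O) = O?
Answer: 37841/14 ≈ 2702.9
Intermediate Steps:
C(Q, B) = -25 - 5*B (C(Q, B) = -20 + 5*(-1 - B) = -20 + (-5 - 5*B) = -25 - 5*B)
q(U) = 2*U/(13 + U) (q(U) = (U + U)/(U + 13) = (2*U)/(13 + U) = 2*U/(13 + U))
X = 2704 (X = (47 + (-25 - 5*(-6)))² = (47 + (-25 + 30))² = (47 + 5)² = 52² = 2704)
X - q(-87 - 1*(-102)) = 2704 - 2*(-87 - 1*(-102))/(13 + (-87 - 1*(-102))) = 2704 - 2*(-87 + 102)/(13 + (-87 + 102)) = 2704 - 2*15/(13 + 15) = 2704 - 2*15/28 = 2704 - 1*15/14 = 2704 - 15/14 = 37841/14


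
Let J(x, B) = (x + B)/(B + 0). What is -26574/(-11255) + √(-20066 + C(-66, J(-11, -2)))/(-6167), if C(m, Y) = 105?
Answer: 26574/11255 - I*√19961/6167 ≈ 2.3611 - 0.02291*I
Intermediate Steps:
J(x, B) = (B + x)/B
-26574/(-11255) + √(-20066 + C(-66, J(-11, -2)))/(-6167) = -26574/(-11255) + √(-20066 + 105)/(-6167) = -26574*(-1/11255) + √(-19961)*(-1/6167) = 26574/11255 + (I*√19961)*(-1/6167) = 26574/11255 - I*√19961/6167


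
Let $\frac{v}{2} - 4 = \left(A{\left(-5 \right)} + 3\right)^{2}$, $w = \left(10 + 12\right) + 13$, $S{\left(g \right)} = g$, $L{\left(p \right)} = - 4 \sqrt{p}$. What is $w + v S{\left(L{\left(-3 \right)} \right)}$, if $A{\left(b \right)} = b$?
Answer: $35 - 64 i \sqrt{3} \approx 35.0 - 110.85 i$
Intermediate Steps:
$w = 35$ ($w = 22 + 13 = 35$)
$v = 16$ ($v = 8 + 2 \left(-5 + 3\right)^{2} = 8 + 2 \left(-2\right)^{2} = 8 + 2 \cdot 4 = 8 + 8 = 16$)
$w + v S{\left(L{\left(-3 \right)} \right)} = 35 + 16 \left(- 4 \sqrt{-3}\right) = 35 + 16 \left(- 4 i \sqrt{3}\right) = 35 - 64 i \sqrt{3}$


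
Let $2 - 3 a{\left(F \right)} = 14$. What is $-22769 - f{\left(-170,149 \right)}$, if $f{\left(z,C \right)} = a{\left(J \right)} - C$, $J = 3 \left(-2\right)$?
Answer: $-22616$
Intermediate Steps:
$J = -6$
$a{\left(F \right)} = -4$ ($a{\left(F \right)} = \frac{2}{3} - \frac{14}{3} = -4$)
$f{\left(z,C \right)} = -4 - C$
$-22769 - f{\left(-170,149 \right)} = -22769 - \left(-4 - 149\right) = -22769 - -153 = -22769 + 153 = -22616$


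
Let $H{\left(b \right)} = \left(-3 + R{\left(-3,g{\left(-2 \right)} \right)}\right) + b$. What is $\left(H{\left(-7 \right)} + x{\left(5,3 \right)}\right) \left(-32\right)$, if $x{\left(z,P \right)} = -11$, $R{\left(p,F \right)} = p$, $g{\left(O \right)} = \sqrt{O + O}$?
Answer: $768$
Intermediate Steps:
$g{\left(O \right)} = \sqrt{2} \sqrt{O}$ ($g{\left(O \right)} = \sqrt{2 O} = \sqrt{2} \sqrt{O}$)
$H{\left(b \right)} = -6 + b$ ($H{\left(b \right)} = \left(-3 - 3\right) + b = -6 + b$)
$\left(H{\left(-7 \right)} + x{\left(5,3 \right)}\right) \left(-32\right) = \left(\left(-6 - 7\right) - 11\right) \left(-32\right) = \left(-13 - 11\right) \left(-32\right) = \left(-24\right) \left(-32\right) = 768$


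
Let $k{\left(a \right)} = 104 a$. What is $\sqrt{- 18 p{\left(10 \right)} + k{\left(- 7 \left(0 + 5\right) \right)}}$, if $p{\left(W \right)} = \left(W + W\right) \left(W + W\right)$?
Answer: $2 i \sqrt{2710} \approx 104.12 i$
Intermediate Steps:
$p{\left(W \right)} = 4 W^{2}$ ($p{\left(W \right)} = 2 W 2 W = 4 W^{2}$)
$\sqrt{- 18 p{\left(10 \right)} + k{\left(- 7 \left(0 + 5\right) \right)}} = \sqrt{- 18 \cdot 4 \cdot 10^{2} + 104 \left(- 7 \left(0 + 5\right)\right)} = \sqrt{- 18 \cdot 4 \cdot 100 + 104 \left(\left(-7\right) 5\right)} = \sqrt{\left(-18\right) 400 + 104 \left(-35\right)} = \sqrt{-7200 - 3640} = \sqrt{-10840} = 2 i \sqrt{2710}$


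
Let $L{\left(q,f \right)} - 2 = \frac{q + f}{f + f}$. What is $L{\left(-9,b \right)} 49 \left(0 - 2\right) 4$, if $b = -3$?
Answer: $-1568$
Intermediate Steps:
$L{\left(q,f \right)} = 2 + \frac{f + q}{2 f}$ ($L{\left(q,f \right)} = 2 + \frac{q + f}{f + f} = 2 + \frac{f + q}{2 f}$)
$L{\left(-9,b \right)} 49 \left(0 - 2\right) 4 = \frac{-9 + 5 \left(-3\right)}{2 \left(-3\right)} 49 \left(0 - 2\right) 4 = \frac{1}{2} \left(- \frac{1}{3}\right) \left(-9 - 15\right) 49 \left(\left(-2\right) 4\right) = \frac{1}{2} \left(- \frac{1}{3}\right) \left(-24\right) 49 \left(-8\right) = 4 \cdot 49 \left(-8\right) = 196 \left(-8\right) = -1568$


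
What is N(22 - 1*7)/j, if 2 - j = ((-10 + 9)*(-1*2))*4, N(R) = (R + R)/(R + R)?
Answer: -1/6 ≈ -0.16667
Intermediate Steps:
N(R) = 1 (N(R) = (2*R)/((2*R)) = (2*R)*(1/(2*R)) = 1)
j = -6 (j = 2 - (-10 + 9)*(-1*2)*4 = 2 - (-1*(-2))*4 = 2 - 2*4 = 2 - 1*8 = 2 - 8 = -6)
N(22 - 1*7)/j = 1/(-6) = 1*(-1/6) = -1/6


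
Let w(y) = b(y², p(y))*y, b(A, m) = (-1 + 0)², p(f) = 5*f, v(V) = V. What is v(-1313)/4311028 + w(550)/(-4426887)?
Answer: -8183568031/19084433809836 ≈ -0.00042881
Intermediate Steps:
b(A, m) = 1 (b(A, m) = (-1)² = 1)
w(y) = y (w(y) = 1*y = y)
v(-1313)/4311028 + w(550)/(-4426887) = -1313/4311028 + 550/(-4426887) = -1313*1/4311028 + 550*(-1/4426887) = -1313/4311028 - 550/4426887 = -8183568031/19084433809836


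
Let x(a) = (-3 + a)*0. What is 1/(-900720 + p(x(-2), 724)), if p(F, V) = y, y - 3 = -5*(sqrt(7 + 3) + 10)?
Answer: -900767/811381188039 + 5*sqrt(10)/811381188039 ≈ -1.1101e-6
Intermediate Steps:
x(a) = 0
y = -47 - 5*sqrt(10) (y = 3 - 5*(sqrt(7 + 3) + 10) = 3 - 5*(sqrt(10) + 10) = 3 - 5*(10 + sqrt(10)) = 3 + (-50 - 5*sqrt(10)) = -47 - 5*sqrt(10) ≈ -62.811)
p(F, V) = -47 - 5*sqrt(10)
1/(-900720 + p(x(-2), 724)) = 1/(-900720 + (-47 - 5*sqrt(10))) = 1/(-900767 - 5*sqrt(10))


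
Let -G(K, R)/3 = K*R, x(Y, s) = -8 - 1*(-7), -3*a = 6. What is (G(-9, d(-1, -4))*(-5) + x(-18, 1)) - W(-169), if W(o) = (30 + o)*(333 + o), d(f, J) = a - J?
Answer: 22525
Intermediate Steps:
a = -2 (a = -⅓*6 = -2)
d(f, J) = -2 - J
x(Y, s) = -1 (x(Y, s) = -8 + 7 = -1)
G(K, R) = -3*K*R
(G(-9, d(-1, -4))*(-5) + x(-18, 1)) - W(-169) = (-3*(-9)*(-2 - 1*(-4))*(-5) - 1) - (9990 + (-169)² + 363*(-169)) = (-3*(-9)*(-2 + 4)*(-5) - 1) - (9990 + 28561 - 61347) = (-3*(-9)*2*(-5) - 1) - 1*(-22796) = (54*(-5) - 1) + 22796 = (-270 - 1) + 22796 = -271 + 22796 = 22525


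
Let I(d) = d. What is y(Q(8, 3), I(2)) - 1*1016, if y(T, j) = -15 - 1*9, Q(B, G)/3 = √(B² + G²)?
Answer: -1040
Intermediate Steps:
Q(B, G) = 3*√(B² + G²)
y(T, j) = -24 (y(T, j) = -15 - 9 = -24)
y(Q(8, 3), I(2)) - 1*1016 = -24 - 1*1016 = -24 - 1016 = -1040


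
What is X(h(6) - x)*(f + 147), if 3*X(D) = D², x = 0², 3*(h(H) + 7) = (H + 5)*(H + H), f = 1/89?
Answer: 17911996/267 ≈ 67086.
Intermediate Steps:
f = 1/89 ≈ 0.011236
h(H) = -7 + 2*H*(5 + H)/3 (h(H) = -7 + ((H + 5)*(H + H))/3 = -7 + ((5 + H)*(2*H))/3 = -7 + (2*H*(5 + H))/3 = -7 + 2*H*(5 + H)/3)
x = 0
X(D) = D²/3
X(h(6) - x)*(f + 147) = (((-7 + (⅔)*6² + (10/3)*6) - 1*0)²/3)*(1/89 + 147) = (((-7 + (⅔)*36 + 20) + 0)²/3)*(13084/89) = (((-7 + 24 + 20) + 0)²/3)*(13084/89) = ((37 + 0)²/3)*(13084/89) = ((⅓)*37²)*(13084/89) = ((⅓)*1369)*(13084/89) = (1369/3)*(13084/89) = 17911996/267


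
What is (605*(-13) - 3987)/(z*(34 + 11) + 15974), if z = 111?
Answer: -11852/20969 ≈ -0.56522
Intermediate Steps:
(605*(-13) - 3987)/(z*(34 + 11) + 15974) = (605*(-13) - 3987)/(111*(34 + 11) + 15974) = (-7865 - 3987)/(111*45 + 15974) = -11852/(4995 + 15974) = -11852/20969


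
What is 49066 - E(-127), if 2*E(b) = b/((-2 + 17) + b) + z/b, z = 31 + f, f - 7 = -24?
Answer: 1395815007/28448 ≈ 49066.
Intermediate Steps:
f = -17 (f = 7 - 24 = -17)
z = 14 (z = 31 - 17 = 14)
E(b) = 7/b + b/(2*(15 + b)) (E(b) = (b/((-2 + 17) + b) + 14/b)/2 = (b/(15 + b) + 14/b)/2 = (14/b + b/(15 + b))/2 = 7/b + b/(2*(15 + b)))
49066 - E(-127) = 49066 - (210 + (-127)² + 14*(-127))/(2*(-127)*(15 - 127)) = 49066 - (-1)*(210 + 16129 - 1778)/(2*127*(-112)) = 49066 - (-1)*(-1)*14561/(2*127*112) = 49066 - 1*14561/28448 = 49066 - 14561/28448 = 1395815007/28448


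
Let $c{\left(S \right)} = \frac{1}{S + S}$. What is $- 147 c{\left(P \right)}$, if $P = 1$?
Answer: $- \frac{147}{2} \approx -73.5$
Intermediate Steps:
$c{\left(S \right)} = \frac{1}{2 S}$
$- 147 c{\left(P \right)} = - 147 \frac{1}{2 \cdot 1} = - 147 \cdot \frac{1}{2} \cdot 1 = \left(-147\right) \frac{1}{2} = - \frac{147}{2}$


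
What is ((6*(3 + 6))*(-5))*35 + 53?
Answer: -9397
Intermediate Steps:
((6*(3 + 6))*(-5))*35 + 53 = ((6*9)*(-5))*35 + 53 = (54*(-5))*35 + 53 = -270*35 + 53 = -9450 + 53 = -9397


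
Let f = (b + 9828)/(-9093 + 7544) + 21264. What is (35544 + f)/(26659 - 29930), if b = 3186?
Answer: -87982578/5066779 ≈ -17.365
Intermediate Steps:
f = 32924922/1549 (f = (3186 + 9828)/(-9093 + 7544) + 21264 = 13014/(-1549) + 21264 = 13014*(-1/1549) + 21264 = -13014/1549 + 21264 = 32924922/1549 ≈ 21256.)
(35544 + f)/(26659 - 29930) = (35544 + 32924922/1549)/(26659 - 29930) = (87982578/1549)/(-3271) = (87982578/1549)*(-1/3271) = -87982578/5066779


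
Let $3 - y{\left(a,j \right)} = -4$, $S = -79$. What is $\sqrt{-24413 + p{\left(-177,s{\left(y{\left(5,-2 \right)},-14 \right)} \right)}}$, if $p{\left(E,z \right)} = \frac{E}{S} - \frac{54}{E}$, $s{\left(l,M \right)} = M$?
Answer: $\frac{2 i \sqrt{132578798402}}{4661} \approx 156.24 i$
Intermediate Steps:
$y{\left(a,j \right)} = 7$ ($y{\left(a,j \right)} = 3 - -4 = 3 + 4 = 7$)
$p{\left(E,z \right)} = - \frac{54}{E} - \frac{E}{79}$ ($p{\left(E,z \right)} = \frac{E}{-79} - \frac{54}{E} = E \left(- \frac{1}{79}\right) - \frac{54}{E} = - \frac{E}{79} - \frac{54}{E} = - \frac{54}{E} - \frac{E}{79}$)
$\sqrt{-24413 + p{\left(-177,s{\left(y{\left(5,-2 \right)},-14 \right)} \right)}} = \sqrt{-24413 - \left(- \frac{177}{79} + \frac{54}{-177}\right)} = \sqrt{-24413 + \left(\left(-54\right) \left(- \frac{1}{177}\right) + \frac{177}{79}\right)} = \sqrt{-24413 + \left(\frac{18}{59} + \frac{177}{79}\right)} = \sqrt{-24413 + \frac{11865}{4661}} = \sqrt{- \frac{113777128}{4661}} = \frac{2 i \sqrt{132578798402}}{4661}$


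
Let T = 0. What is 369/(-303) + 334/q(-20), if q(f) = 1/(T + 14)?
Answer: 472153/101 ≈ 4674.8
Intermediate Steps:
q(f) = 1/14 (q(f) = 1/(0 + 14) = 1/14)
369/(-303) + 334/q(-20) = 369/(-303) + 334/(1/14) = 369*(-1/303) + 334*14 = -123/101 + 4676 = 472153/101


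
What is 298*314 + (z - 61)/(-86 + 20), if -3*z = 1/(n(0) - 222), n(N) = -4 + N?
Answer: 4187201213/44748 ≈ 93573.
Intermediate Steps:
z = 1/678 (z = -1/(3*((-4 + 0) - 222)) = -1/(3*(-4 - 222)) = -⅓/(-226) = -⅓*(-1/226) = 1/678 ≈ 0.0014749)
298*314 + (z - 61)/(-86 + 20) = 298*314 + (1/678 - 61)/(-86 + 20) = 93572 - 41357/678/(-66) = 93572 - 41357/678*(-1/66) = 93572 + 41357/44748 = 4187201213/44748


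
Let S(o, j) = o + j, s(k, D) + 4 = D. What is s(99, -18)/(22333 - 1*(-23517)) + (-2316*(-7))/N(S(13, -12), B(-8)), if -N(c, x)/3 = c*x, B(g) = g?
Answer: 30971653/45850 ≈ 675.50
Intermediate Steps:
s(k, D) = -4 + D
S(o, j) = j + o
N(c, x) = -3*c*x
s(99, -18)/(22333 - 1*(-23517)) + (-2316*(-7))/N(S(13, -12), B(-8)) = (-4 - 18)/(22333 - 1*(-23517)) + (-2316*(-7))/((-3*(-12 + 13)*(-8))) = -22/(22333 + 23517) + 16212/((-3*1*(-8))) = -22/45850 + 16212/24 = -22*1/45850 + 16212*(1/24) = -11/22925 + 1351/2 = 30971653/45850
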